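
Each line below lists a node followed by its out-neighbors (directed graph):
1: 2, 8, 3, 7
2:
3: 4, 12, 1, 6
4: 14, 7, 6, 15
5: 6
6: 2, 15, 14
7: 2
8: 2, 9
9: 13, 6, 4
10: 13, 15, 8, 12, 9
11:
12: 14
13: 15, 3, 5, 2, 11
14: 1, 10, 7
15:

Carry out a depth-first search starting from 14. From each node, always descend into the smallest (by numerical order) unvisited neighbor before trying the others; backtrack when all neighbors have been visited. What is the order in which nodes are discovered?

14 1 2 3 4 6 15 7 12 8 9 13 5 11 10

Visit 14
14 → 1
1 → 2
1 → 3
3 → 4
4 → 6
6 → 15
4 → 7
3 → 12
1 → 8
8 → 9
9 → 13
13 → 5
13 → 11
14 → 10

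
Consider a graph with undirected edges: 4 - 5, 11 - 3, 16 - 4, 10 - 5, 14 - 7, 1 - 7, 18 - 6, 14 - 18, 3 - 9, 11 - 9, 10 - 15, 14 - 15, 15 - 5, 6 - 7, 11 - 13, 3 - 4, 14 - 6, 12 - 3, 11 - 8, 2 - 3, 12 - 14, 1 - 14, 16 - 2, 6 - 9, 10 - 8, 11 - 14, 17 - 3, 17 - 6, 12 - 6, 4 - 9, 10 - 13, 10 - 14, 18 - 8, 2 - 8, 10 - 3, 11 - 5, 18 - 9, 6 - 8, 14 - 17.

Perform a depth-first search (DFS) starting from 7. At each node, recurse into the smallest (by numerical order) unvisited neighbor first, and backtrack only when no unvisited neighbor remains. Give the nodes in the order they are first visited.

7, 1, 14, 6, 8, 2, 3, 4, 5, 10, 13, 11, 9, 18, 15, 16, 12, 17

Visit 7
7 → 1
1 → 14
14 → 6
6 → 8
8 → 2
2 → 3
3 → 4
4 → 5
5 → 10
10 → 13
13 → 11
11 → 9
9 → 18
10 → 15
4 → 16
3 → 12
3 → 17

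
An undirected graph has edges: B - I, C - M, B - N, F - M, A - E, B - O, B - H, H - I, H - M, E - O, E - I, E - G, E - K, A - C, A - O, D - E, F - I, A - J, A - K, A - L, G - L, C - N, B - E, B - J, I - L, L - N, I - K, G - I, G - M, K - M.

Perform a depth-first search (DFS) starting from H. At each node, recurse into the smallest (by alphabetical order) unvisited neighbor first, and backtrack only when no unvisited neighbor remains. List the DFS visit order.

H B E A C M F I G L N K J O D

Visit H
H → B
B → E
E → A
A → C
C → M
M → F
F → I
I → G
G → L
L → N
I → K
A → J
A → O
E → D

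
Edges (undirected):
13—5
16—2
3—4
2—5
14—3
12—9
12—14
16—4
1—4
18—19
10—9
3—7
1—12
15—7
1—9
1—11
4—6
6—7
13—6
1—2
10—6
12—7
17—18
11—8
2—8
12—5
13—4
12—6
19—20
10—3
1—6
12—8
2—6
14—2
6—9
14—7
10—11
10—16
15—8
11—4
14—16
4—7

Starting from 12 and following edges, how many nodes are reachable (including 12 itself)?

16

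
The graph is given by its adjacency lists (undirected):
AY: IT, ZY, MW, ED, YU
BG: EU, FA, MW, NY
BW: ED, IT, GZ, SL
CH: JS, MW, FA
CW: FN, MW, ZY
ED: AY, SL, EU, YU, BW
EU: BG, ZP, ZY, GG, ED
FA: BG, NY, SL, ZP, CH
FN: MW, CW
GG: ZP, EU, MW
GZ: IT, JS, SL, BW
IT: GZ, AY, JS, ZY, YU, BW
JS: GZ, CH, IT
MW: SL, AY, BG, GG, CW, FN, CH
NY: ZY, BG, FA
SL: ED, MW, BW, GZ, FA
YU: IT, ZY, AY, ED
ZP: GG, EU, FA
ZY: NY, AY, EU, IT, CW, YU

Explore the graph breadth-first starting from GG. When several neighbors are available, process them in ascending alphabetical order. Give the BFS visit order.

GG, EU, MW, ZP, BG, ED, ZY, AY, CH, CW, FN, SL, FA, NY, BW, YU, IT, JS, GZ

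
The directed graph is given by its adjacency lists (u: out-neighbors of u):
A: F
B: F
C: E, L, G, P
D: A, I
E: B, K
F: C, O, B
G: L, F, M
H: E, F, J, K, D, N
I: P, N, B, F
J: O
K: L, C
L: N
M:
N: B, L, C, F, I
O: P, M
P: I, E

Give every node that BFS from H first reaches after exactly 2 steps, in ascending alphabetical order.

A, B, C, I, L, O

Level 0: H
Level 1: D, E, F, J, K, N
Level 2: A, B, C, I, L, O
Level 3: G, M, P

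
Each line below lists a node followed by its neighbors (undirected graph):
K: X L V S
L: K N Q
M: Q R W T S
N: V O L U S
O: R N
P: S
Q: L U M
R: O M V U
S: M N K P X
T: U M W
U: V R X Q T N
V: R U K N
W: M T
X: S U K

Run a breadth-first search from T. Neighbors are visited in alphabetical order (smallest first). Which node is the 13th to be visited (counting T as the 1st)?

Visit T; enqueue M, U, W → queue [M, U, W]
Visit M; enqueue Q, R, S → queue [U, W, Q, R, S]
Visit U; enqueue N, V, X → queue [W, Q, R, S, N, V, X]
Visit W → queue [Q, R, S, N, V, X]
Visit Q; enqueue L → queue [R, S, N, V, X, L]
Visit R; enqueue O → queue [S, N, V, X, L, O]
Visit S; enqueue K, P → queue [N, V, X, L, O, K, P]
Visit N → queue [V, X, L, O, K, P]
Visit V → queue [X, L, O, K, P]
Visit X → queue [L, O, K, P]
Visit L → queue [O, K, P]
Visit O → queue [K, P]
Visit K → queue [P]
Visit P → queue []

Visit order: T, M, U, W, Q, R, S, N, V, X, L, O, K, P

K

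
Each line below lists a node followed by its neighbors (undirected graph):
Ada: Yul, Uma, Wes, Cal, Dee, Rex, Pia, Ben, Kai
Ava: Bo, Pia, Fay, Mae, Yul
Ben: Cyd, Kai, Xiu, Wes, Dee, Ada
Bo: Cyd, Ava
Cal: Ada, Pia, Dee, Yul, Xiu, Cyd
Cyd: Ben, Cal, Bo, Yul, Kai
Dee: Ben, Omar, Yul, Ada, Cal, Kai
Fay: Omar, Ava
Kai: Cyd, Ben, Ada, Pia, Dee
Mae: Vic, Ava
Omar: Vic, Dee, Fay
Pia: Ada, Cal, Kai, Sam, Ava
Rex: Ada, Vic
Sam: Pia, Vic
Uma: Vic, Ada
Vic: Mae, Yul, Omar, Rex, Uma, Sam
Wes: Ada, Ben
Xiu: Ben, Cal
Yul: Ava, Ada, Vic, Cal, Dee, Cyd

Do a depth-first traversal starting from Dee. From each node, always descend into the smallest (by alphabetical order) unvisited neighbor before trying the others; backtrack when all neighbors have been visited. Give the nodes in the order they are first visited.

Dee → Ada → Ben → Cyd → Bo → Ava → Fay → Omar → Vic → Mae → Rex → Sam → Pia → Cal → Xiu → Yul → Kai → Uma → Wes

Visit Dee
Dee → Ada
Ada → Ben
Ben → Cyd
Cyd → Bo
Bo → Ava
Ava → Fay
Fay → Omar
Omar → Vic
Vic → Mae
Vic → Rex
Vic → Sam
Sam → Pia
Pia → Cal
Cal → Xiu
Cal → Yul
Pia → Kai
Vic → Uma
Ben → Wes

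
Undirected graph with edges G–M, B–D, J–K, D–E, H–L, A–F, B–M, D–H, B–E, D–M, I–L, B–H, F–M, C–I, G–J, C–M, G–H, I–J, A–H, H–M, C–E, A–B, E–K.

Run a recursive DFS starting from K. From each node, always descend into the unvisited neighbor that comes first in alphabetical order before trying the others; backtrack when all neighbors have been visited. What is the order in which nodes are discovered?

Visit K
K → E
E → B
B → A
A → F
F → M
M → C
C → I
I → J
J → G
G → H
H → D
H → L

K E B A F M C I J G H D L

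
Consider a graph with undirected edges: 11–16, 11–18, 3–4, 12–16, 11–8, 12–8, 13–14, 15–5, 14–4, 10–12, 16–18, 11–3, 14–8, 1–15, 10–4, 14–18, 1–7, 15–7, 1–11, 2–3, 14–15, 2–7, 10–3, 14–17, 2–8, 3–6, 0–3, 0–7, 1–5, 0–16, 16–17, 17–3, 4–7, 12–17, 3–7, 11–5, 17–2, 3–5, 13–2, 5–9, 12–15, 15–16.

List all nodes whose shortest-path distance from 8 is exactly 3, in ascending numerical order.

Level 0: 8
Level 1: 2, 11, 12, 14
Level 2: 1, 3, 4, 5, 7, 10, 13, 15, 16, 17, 18
Level 3: 0, 6, 9

0, 6, 9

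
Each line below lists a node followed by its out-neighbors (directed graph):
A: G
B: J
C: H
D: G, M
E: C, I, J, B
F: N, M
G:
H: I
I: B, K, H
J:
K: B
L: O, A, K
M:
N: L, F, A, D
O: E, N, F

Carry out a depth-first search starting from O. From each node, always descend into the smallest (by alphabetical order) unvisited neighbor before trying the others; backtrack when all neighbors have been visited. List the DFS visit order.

Visit O
O → E
E → B
B → J
E → C
C → H
H → I
I → K
O → F
F → M
F → N
N → A
A → G
N → D
N → L

O, E, B, J, C, H, I, K, F, M, N, A, G, D, L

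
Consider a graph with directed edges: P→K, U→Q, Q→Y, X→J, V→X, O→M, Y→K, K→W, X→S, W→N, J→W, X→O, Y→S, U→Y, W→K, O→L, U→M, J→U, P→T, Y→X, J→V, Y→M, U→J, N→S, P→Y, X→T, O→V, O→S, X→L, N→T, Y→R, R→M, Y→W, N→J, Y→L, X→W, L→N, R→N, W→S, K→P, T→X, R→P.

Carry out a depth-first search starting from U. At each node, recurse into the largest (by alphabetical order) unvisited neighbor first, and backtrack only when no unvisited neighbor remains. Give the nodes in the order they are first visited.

U, Y, X, W, S, N, T, J, V, K, P, O, M, L, R, Q

Visit U
U → Y
Y → X
X → W
W → S
W → N
N → T
N → J
J → V
W → K
K → P
X → O
O → M
O → L
Y → R
U → Q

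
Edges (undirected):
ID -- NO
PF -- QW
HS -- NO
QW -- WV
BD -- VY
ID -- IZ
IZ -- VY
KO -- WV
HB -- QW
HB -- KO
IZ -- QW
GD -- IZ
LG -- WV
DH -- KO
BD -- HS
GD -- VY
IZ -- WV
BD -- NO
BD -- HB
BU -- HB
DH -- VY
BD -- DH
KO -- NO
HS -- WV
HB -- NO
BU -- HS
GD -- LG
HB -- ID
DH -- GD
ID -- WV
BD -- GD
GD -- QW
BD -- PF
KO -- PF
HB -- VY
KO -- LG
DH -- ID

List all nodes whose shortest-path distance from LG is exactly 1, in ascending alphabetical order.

Level 0: LG
Level 1: GD, KO, WV
Level 2: BD, DH, HB, HS, ID, IZ, NO, PF, QW, VY
Level 3: BU

GD, KO, WV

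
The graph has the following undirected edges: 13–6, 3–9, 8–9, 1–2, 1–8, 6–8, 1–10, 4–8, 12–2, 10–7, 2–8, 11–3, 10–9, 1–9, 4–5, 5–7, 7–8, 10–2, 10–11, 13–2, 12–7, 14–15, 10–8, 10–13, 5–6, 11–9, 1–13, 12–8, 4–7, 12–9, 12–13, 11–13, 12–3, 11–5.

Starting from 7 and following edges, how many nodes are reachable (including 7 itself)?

13

BFS from 7 visits: 7, 12, 10, 8, 5, 4, 13, 9, 3, 2, 11, 1, 6
Reachable nodes: 13 of 15 total.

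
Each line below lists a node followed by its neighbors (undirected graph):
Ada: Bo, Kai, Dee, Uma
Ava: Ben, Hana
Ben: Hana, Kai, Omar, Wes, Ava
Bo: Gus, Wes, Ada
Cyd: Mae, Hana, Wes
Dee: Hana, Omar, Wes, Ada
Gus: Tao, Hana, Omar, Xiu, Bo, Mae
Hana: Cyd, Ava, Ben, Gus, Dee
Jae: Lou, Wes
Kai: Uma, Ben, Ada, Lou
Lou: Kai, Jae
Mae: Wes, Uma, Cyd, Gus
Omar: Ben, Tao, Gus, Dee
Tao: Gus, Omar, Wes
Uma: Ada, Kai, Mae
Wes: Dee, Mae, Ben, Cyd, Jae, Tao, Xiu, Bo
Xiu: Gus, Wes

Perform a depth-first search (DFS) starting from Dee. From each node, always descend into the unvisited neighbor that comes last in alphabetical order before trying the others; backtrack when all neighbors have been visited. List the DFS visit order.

Visit Dee
Dee → Wes
Wes → Xiu
Xiu → Gus
Gus → Tao
Tao → Omar
Omar → Ben
Ben → Kai
Kai → Uma
Uma → Mae
Mae → Cyd
Cyd → Hana
Hana → Ava
Uma → Ada
Ada → Bo
Kai → Lou
Lou → Jae

Dee, Wes, Xiu, Gus, Tao, Omar, Ben, Kai, Uma, Mae, Cyd, Hana, Ava, Ada, Bo, Lou, Jae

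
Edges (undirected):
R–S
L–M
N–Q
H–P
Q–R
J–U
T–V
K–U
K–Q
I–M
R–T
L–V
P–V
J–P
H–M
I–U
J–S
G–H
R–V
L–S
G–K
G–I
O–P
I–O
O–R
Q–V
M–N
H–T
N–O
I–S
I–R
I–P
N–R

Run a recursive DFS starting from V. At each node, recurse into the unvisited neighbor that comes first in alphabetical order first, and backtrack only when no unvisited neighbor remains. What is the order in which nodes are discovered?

Visit V
V → L
L → M
M → H
H → G
G → I
I → O
O → N
N → Q
Q → K
K → U
U → J
J → P
J → S
S → R
R → T

V, L, M, H, G, I, O, N, Q, K, U, J, P, S, R, T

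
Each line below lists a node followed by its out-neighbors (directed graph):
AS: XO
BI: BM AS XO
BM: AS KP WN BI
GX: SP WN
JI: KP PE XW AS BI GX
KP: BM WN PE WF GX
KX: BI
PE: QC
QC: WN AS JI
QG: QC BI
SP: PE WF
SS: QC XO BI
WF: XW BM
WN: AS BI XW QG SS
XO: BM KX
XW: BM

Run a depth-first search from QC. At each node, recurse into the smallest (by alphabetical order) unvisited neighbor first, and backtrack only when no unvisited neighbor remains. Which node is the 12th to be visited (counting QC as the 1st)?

WN

Visit QC
QC → AS
AS → XO
XO → BM
BM → BI
BM → KP
KP → GX
GX → SP
SP → PE
SP → WF
WF → XW
GX → WN
WN → QG
WN → SS
XO → KX
QC → JI

Visit order: QC, AS, XO, BM, BI, KP, GX, SP, PE, WF, XW, WN, QG, SS, KX, JI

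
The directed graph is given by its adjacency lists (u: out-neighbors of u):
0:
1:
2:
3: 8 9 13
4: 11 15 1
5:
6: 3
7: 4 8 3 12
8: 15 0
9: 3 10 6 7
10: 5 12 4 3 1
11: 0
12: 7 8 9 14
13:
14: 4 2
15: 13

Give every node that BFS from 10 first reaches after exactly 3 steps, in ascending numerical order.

0, 2, 6

Level 0: 10
Level 1: 1, 3, 4, 5, 12
Level 2: 7, 8, 9, 11, 13, 14, 15
Level 3: 0, 2, 6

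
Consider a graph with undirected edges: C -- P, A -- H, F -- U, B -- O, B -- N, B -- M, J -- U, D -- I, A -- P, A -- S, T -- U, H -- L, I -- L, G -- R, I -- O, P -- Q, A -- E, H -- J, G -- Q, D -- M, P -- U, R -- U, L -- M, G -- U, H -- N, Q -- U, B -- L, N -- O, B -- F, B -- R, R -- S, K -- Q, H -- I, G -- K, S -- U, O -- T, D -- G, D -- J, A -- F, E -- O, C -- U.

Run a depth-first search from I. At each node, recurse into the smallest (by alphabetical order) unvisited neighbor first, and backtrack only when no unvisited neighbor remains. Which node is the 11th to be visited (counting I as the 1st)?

Visit I
I → D
D → G
G → K
K → Q
Q → P
P → A
A → E
E → O
O → B
B → F
F → U
U → C
U → J
J → H
H → L
L → M
H → N
U → R
R → S
U → T

Visit order: I, D, G, K, Q, P, A, E, O, B, F, U, C, J, H, L, M, N, R, S, T

F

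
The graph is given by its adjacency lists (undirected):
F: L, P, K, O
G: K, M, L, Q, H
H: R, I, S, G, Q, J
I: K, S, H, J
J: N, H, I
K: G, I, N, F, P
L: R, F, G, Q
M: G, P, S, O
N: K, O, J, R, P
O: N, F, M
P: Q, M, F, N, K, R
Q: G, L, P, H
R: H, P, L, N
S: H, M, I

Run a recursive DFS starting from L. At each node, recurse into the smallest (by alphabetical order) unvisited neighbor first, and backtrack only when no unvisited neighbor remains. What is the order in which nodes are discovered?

L F K G H I J N O M P Q R S

Visit L
L → F
F → K
K → G
G → H
H → I
I → J
J → N
N → O
O → M
M → P
P → Q
P → R
M → S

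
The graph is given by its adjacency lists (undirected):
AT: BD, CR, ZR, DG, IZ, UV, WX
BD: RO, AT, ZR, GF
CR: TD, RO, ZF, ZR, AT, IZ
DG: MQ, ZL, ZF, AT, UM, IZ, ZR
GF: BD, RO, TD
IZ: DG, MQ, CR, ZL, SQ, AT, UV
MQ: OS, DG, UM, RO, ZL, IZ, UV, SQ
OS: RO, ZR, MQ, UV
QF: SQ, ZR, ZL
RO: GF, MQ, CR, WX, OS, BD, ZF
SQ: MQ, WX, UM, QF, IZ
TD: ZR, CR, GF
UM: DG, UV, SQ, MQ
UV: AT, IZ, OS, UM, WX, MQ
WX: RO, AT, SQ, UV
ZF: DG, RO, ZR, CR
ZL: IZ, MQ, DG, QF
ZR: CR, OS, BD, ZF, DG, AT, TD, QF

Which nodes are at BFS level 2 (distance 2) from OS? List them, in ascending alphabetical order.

Level 0: OS
Level 1: MQ, RO, UV, ZR
Level 2: AT, BD, CR, DG, GF, IZ, QF, SQ, TD, UM, WX, ZF, ZL

AT, BD, CR, DG, GF, IZ, QF, SQ, TD, UM, WX, ZF, ZL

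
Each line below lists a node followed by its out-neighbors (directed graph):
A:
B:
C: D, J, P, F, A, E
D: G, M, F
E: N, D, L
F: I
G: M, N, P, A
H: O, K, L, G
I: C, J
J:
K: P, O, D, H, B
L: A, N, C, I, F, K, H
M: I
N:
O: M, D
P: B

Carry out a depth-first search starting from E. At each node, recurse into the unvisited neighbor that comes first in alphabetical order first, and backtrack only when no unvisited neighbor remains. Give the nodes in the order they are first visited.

Visit E
E → D
D → F
F → I
I → C
C → A
C → J
C → P
P → B
D → G
G → M
G → N
E → L
L → H
H → K
K → O

E -> D -> F -> I -> C -> A -> J -> P -> B -> G -> M -> N -> L -> H -> K -> O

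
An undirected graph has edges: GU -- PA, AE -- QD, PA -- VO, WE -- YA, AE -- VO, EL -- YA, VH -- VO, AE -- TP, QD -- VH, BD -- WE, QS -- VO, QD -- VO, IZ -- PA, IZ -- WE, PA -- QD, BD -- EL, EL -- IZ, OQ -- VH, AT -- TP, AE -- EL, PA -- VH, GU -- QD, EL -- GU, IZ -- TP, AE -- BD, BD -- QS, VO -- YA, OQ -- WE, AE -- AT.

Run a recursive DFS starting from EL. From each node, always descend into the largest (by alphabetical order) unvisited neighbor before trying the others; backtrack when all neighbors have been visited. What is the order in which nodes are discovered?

EL -> YA -> WE -> OQ -> VH -> VO -> QS -> BD -> AE -> TP -> IZ -> PA -> QD -> GU -> AT

Visit EL
EL → YA
YA → WE
WE → OQ
OQ → VH
VH → VO
VO → QS
QS → BD
BD → AE
AE → TP
TP → IZ
IZ → PA
PA → QD
QD → GU
TP → AT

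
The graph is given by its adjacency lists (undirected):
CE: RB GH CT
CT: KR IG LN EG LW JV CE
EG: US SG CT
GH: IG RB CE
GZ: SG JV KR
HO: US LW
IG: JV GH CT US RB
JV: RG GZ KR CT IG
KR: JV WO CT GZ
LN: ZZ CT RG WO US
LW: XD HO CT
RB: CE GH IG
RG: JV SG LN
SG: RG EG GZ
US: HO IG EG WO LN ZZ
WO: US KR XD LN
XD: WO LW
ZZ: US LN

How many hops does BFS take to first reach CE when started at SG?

3

Level 0: SG
Level 1: EG, GZ, RG
Level 2: CT, JV, KR, LN, US
Level 3: CE, HO, IG, LW, WO, ZZ
Level 4: GH, RB, XD
CE first appears at level 3.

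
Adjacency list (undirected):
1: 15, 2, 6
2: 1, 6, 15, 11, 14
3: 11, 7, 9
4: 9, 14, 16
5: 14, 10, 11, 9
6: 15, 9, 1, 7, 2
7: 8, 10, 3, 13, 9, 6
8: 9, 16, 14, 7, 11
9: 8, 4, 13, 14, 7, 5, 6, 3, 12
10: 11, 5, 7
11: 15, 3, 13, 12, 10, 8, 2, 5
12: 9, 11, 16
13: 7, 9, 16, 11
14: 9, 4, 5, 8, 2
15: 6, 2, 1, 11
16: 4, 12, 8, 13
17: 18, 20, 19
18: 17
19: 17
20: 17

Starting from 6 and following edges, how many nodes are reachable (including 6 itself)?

16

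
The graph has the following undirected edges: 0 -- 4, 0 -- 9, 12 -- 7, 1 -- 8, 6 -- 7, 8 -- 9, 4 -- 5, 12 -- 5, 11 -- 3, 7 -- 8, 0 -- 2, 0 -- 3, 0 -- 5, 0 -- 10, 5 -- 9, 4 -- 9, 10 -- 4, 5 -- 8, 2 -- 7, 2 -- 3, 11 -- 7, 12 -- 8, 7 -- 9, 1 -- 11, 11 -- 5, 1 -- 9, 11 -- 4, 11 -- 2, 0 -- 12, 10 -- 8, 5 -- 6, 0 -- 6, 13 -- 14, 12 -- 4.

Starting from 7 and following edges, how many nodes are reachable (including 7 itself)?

BFS from 7 visits: 7, 12, 11, 9, 8, 6, 2, 5, 4, 0, 3, 1, 10
Reachable nodes: 13 of 15 total.

13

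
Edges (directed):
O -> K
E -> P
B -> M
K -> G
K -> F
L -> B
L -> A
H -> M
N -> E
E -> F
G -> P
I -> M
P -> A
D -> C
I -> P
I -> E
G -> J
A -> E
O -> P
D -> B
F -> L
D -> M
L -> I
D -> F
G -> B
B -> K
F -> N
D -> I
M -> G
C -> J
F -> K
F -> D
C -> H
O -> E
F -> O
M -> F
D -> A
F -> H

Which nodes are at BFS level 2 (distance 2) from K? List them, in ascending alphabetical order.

B, D, H, J, L, N, O, P

Level 0: K
Level 1: F, G
Level 2: B, D, H, J, L, N, O, P
Level 3: A, C, E, I, M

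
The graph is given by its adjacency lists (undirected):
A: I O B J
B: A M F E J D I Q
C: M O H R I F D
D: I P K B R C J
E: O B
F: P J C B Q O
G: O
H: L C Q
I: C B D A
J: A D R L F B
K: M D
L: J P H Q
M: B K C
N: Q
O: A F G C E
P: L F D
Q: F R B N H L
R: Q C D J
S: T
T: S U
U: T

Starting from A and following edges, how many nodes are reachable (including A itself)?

18

BFS from A visits: A, I, O, B, J, C, D, F, G, E, M, Q, R, L, H, P, K, N
Reachable nodes: 18 of 21 total.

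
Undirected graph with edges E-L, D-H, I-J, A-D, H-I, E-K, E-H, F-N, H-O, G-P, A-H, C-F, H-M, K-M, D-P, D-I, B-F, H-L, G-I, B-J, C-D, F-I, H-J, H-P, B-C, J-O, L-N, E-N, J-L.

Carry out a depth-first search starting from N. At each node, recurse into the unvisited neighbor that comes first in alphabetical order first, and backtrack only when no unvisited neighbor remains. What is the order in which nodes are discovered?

Visit N
N → E
E → H
H → A
A → D
D → C
C → B
B → F
F → I
I → G
G → P
I → J
J → L
J → O
H → M
M → K

N, E, H, A, D, C, B, F, I, G, P, J, L, O, M, K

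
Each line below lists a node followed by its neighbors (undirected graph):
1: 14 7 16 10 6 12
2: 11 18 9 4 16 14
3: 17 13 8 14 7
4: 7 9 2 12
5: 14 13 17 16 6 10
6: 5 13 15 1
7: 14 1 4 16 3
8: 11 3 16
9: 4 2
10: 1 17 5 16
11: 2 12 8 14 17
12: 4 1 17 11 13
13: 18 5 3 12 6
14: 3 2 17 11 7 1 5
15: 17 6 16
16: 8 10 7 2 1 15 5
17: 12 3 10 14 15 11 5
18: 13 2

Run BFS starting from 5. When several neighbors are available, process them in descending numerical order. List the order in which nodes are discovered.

Visit 5; enqueue 17, 16, 14, 13, 10, 6 → queue [17, 16, 14, 13, 10, 6]
Visit 17; enqueue 15, 12, 11, 3 → queue [16, 14, 13, 10, 6, 15, 12, 11, 3]
Visit 16; enqueue 8, 7, 2, 1 → queue [14, 13, 10, 6, 15, 12, 11, 3, 8, 7, 2, 1]
Visit 14 → queue [13, 10, 6, 15, 12, 11, 3, 8, 7, 2, 1]
Visit 13; enqueue 18 → queue [10, 6, 15, 12, 11, 3, 8, 7, 2, 1, 18]
Visit 10 → queue [6, 15, 12, 11, 3, 8, 7, 2, 1, 18]
Visit 6 → queue [15, 12, 11, 3, 8, 7, 2, 1, 18]
Visit 15 → queue [12, 11, 3, 8, 7, 2, 1, 18]
Visit 12; enqueue 4 → queue [11, 3, 8, 7, 2, 1, 18, 4]
Visit 11 → queue [3, 8, 7, 2, 1, 18, 4]
Visit 3 → queue [8, 7, 2, 1, 18, 4]
Visit 8 → queue [7, 2, 1, 18, 4]
Visit 7 → queue [2, 1, 18, 4]
Visit 2; enqueue 9 → queue [1, 18, 4, 9]
Visit 1 → queue [18, 4, 9]
Visit 18 → queue [4, 9]
Visit 4 → queue [9]
Visit 9 → queue []

5 → 17 → 16 → 14 → 13 → 10 → 6 → 15 → 12 → 11 → 3 → 8 → 7 → 2 → 1 → 18 → 4 → 9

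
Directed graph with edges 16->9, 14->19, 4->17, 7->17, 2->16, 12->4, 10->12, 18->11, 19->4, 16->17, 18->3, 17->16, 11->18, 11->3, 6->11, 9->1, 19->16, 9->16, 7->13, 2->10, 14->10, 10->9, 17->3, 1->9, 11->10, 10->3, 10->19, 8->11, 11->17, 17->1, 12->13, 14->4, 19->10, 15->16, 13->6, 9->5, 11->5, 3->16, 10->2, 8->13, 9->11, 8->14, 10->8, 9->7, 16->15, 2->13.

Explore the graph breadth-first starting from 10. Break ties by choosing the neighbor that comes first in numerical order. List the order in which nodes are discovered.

Visit 10; enqueue 2, 3, 8, 9, 12, 19 → queue [2, 3, 8, 9, 12, 19]
Visit 2; enqueue 13, 16 → queue [3, 8, 9, 12, 19, 13, 16]
Visit 3 → queue [8, 9, 12, 19, 13, 16]
Visit 8; enqueue 11, 14 → queue [9, 12, 19, 13, 16, 11, 14]
Visit 9; enqueue 1, 5, 7 → queue [12, 19, 13, 16, 11, 14, 1, 5, 7]
Visit 12; enqueue 4 → queue [19, 13, 16, 11, 14, 1, 5, 7, 4]
Visit 19 → queue [13, 16, 11, 14, 1, 5, 7, 4]
Visit 13; enqueue 6 → queue [16, 11, 14, 1, 5, 7, 4, 6]
Visit 16; enqueue 15, 17 → queue [11, 14, 1, 5, 7, 4, 6, 15, 17]
Visit 11; enqueue 18 → queue [14, 1, 5, 7, 4, 6, 15, 17, 18]
Visit 14 → queue [1, 5, 7, 4, 6, 15, 17, 18]
Visit 1 → queue [5, 7, 4, 6, 15, 17, 18]
Visit 5 → queue [7, 4, 6, 15, 17, 18]
Visit 7 → queue [4, 6, 15, 17, 18]
Visit 4 → queue [6, 15, 17, 18]
Visit 6 → queue [15, 17, 18]
Visit 15 → queue [17, 18]
Visit 17 → queue [18]
Visit 18 → queue []

10 2 3 8 9 12 19 13 16 11 14 1 5 7 4 6 15 17 18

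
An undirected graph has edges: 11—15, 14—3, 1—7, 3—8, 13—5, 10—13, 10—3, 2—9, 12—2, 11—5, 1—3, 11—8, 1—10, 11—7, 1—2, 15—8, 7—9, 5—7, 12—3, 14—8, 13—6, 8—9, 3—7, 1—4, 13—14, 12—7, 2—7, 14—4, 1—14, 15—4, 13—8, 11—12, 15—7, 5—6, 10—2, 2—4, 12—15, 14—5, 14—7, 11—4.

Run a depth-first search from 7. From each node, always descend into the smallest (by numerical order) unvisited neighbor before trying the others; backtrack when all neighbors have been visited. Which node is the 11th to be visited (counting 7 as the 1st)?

Visit 7
7 → 1
1 → 2
2 → 4
4 → 11
11 → 5
5 → 6
6 → 13
13 → 8
8 → 3
3 → 10
3 → 12
12 → 15
3 → 14
8 → 9

Visit order: 7, 1, 2, 4, 11, 5, 6, 13, 8, 3, 10, 12, 15, 14, 9

10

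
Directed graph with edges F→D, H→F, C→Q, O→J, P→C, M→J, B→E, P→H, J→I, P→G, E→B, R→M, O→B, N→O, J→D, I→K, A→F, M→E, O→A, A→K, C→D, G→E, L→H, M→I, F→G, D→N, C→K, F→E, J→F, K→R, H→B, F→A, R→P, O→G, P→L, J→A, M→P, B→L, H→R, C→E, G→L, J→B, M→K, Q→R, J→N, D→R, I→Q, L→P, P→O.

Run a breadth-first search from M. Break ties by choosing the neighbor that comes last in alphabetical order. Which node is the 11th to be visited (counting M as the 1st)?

C

Visit M; enqueue P, K, J, I, E → queue [P, K, J, I, E]
Visit P; enqueue O, L, H, G, C → queue [K, J, I, E, O, L, H, G, C]
Visit K; enqueue R → queue [J, I, E, O, L, H, G, C, R]
Visit J; enqueue N, F, D, B, A → queue [I, E, O, L, H, G, C, R, N, F, D, B, A]
Visit I; enqueue Q → queue [E, O, L, H, G, C, R, N, F, D, B, A, Q]
Visit E → queue [O, L, H, G, C, R, N, F, D, B, A, Q]
Visit O → queue [L, H, G, C, R, N, F, D, B, A, Q]
Visit L → queue [H, G, C, R, N, F, D, B, A, Q]
Visit H → queue [G, C, R, N, F, D, B, A, Q]
Visit G → queue [C, R, N, F, D, B, A, Q]
Visit C → queue [R, N, F, D, B, A, Q]
Visit R → queue [N, F, D, B, A, Q]
Visit N → queue [F, D, B, A, Q]
Visit F → queue [D, B, A, Q]
Visit D → queue [B, A, Q]
Visit B → queue [A, Q]
Visit A → queue [Q]
Visit Q → queue []

Visit order: M, P, K, J, I, E, O, L, H, G, C, R, N, F, D, B, A, Q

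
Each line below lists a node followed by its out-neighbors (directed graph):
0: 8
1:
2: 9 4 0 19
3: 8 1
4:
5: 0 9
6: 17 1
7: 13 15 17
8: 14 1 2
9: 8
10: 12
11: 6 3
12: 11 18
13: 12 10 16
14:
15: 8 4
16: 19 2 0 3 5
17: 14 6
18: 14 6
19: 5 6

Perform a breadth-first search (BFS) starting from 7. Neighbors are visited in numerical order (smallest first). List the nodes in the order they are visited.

7 -> 13 -> 15 -> 17 -> 10 -> 12 -> 16 -> 4 -> 8 -> 6 -> 14 -> 11 -> 18 -> 0 -> 2 -> 3 -> 5 -> 19 -> 1 -> 9

Visit 7; enqueue 13, 15, 17 → queue [13, 15, 17]
Visit 13; enqueue 10, 12, 16 → queue [15, 17, 10, 12, 16]
Visit 15; enqueue 4, 8 → queue [17, 10, 12, 16, 4, 8]
Visit 17; enqueue 6, 14 → queue [10, 12, 16, 4, 8, 6, 14]
Visit 10 → queue [12, 16, 4, 8, 6, 14]
Visit 12; enqueue 11, 18 → queue [16, 4, 8, 6, 14, 11, 18]
Visit 16; enqueue 0, 2, 3, 5, 19 → queue [4, 8, 6, 14, 11, 18, 0, 2, 3, 5, 19]
Visit 4 → queue [8, 6, 14, 11, 18, 0, 2, 3, 5, 19]
Visit 8; enqueue 1 → queue [6, 14, 11, 18, 0, 2, 3, 5, 19, 1]
Visit 6 → queue [14, 11, 18, 0, 2, 3, 5, 19, 1]
Visit 14 → queue [11, 18, 0, 2, 3, 5, 19, 1]
Visit 11 → queue [18, 0, 2, 3, 5, 19, 1]
Visit 18 → queue [0, 2, 3, 5, 19, 1]
Visit 0 → queue [2, 3, 5, 19, 1]
Visit 2; enqueue 9 → queue [3, 5, 19, 1, 9]
Visit 3 → queue [5, 19, 1, 9]
Visit 5 → queue [19, 1, 9]
Visit 19 → queue [1, 9]
Visit 1 → queue [9]
Visit 9 → queue []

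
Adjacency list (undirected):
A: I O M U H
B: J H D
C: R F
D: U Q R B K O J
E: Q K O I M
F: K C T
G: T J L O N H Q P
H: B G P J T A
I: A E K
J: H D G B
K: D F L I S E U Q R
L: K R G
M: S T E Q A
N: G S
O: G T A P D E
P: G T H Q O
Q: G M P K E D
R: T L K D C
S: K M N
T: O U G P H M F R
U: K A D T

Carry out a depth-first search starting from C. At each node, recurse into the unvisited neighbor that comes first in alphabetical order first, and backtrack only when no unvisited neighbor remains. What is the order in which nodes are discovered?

C -> F -> K -> D -> B -> H -> A -> I -> E -> M -> Q -> G -> J -> L -> R -> T -> O -> P -> U -> N -> S

Visit C
C → F
F → K
K → D
D → B
B → H
H → A
A → I
I → E
E → M
M → Q
Q → G
G → J
G → L
L → R
R → T
T → O
O → P
T → U
G → N
N → S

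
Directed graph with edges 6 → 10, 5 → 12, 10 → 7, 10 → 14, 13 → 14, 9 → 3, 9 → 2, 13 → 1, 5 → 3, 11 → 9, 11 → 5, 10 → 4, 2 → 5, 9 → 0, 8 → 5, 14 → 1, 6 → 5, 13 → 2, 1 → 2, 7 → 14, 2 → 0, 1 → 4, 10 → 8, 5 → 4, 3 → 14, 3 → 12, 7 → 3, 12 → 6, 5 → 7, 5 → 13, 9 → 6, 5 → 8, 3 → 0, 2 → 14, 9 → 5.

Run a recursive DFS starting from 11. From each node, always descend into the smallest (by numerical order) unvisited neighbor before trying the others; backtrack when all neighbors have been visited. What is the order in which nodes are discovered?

11 → 5 → 3 → 0 → 12 → 6 → 10 → 4 → 7 → 14 → 1 → 2 → 8 → 13 → 9

Visit 11
11 → 5
5 → 3
3 → 0
3 → 12
12 → 6
6 → 10
10 → 4
10 → 7
7 → 14
14 → 1
1 → 2
10 → 8
5 → 13
11 → 9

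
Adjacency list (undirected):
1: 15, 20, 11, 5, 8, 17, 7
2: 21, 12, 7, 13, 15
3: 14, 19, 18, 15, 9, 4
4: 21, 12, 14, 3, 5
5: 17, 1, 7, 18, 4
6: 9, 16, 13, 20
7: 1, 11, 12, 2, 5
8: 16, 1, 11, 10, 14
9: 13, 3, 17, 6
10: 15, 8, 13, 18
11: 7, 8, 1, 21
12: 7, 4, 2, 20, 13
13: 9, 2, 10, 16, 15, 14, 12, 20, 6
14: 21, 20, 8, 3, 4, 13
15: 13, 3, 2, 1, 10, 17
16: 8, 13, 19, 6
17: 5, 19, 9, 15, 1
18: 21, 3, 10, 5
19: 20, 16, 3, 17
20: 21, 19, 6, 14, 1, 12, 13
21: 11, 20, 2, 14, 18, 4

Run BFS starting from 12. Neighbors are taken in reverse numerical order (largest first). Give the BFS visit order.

12, 20, 13, 7, 4, 2, 21, 19, 14, 6, 1, 16, 15, 10, 9, 11, 5, 3, 18, 17, 8

Visit 12; enqueue 20, 13, 7, 4, 2 → queue [20, 13, 7, 4, 2]
Visit 20; enqueue 21, 19, 14, 6, 1 → queue [13, 7, 4, 2, 21, 19, 14, 6, 1]
Visit 13; enqueue 16, 15, 10, 9 → queue [7, 4, 2, 21, 19, 14, 6, 1, 16, 15, 10, 9]
Visit 7; enqueue 11, 5 → queue [4, 2, 21, 19, 14, 6, 1, 16, 15, 10, 9, 11, 5]
Visit 4; enqueue 3 → queue [2, 21, 19, 14, 6, 1, 16, 15, 10, 9, 11, 5, 3]
Visit 2 → queue [21, 19, 14, 6, 1, 16, 15, 10, 9, 11, 5, 3]
Visit 21; enqueue 18 → queue [19, 14, 6, 1, 16, 15, 10, 9, 11, 5, 3, 18]
Visit 19; enqueue 17 → queue [14, 6, 1, 16, 15, 10, 9, 11, 5, 3, 18, 17]
Visit 14; enqueue 8 → queue [6, 1, 16, 15, 10, 9, 11, 5, 3, 18, 17, 8]
Visit 6 → queue [1, 16, 15, 10, 9, 11, 5, 3, 18, 17, 8]
Visit 1 → queue [16, 15, 10, 9, 11, 5, 3, 18, 17, 8]
Visit 16 → queue [15, 10, 9, 11, 5, 3, 18, 17, 8]
Visit 15 → queue [10, 9, 11, 5, 3, 18, 17, 8]
Visit 10 → queue [9, 11, 5, 3, 18, 17, 8]
Visit 9 → queue [11, 5, 3, 18, 17, 8]
Visit 11 → queue [5, 3, 18, 17, 8]
Visit 5 → queue [3, 18, 17, 8]
Visit 3 → queue [18, 17, 8]
Visit 18 → queue [17, 8]
Visit 17 → queue [8]
Visit 8 → queue []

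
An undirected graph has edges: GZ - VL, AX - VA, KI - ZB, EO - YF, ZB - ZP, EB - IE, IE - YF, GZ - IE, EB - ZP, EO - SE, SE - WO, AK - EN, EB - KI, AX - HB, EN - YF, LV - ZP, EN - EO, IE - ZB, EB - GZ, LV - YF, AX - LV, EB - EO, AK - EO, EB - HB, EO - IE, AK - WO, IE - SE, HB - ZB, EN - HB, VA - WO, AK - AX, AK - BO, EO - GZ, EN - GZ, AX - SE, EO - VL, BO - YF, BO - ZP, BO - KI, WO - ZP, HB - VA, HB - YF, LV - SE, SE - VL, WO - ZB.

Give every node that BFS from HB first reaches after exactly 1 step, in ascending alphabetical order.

AX, EB, EN, VA, YF, ZB

Level 0: HB
Level 1: AX, EB, EN, VA, YF, ZB
Level 2: AK, BO, EO, GZ, IE, KI, LV, SE, WO, ZP
Level 3: VL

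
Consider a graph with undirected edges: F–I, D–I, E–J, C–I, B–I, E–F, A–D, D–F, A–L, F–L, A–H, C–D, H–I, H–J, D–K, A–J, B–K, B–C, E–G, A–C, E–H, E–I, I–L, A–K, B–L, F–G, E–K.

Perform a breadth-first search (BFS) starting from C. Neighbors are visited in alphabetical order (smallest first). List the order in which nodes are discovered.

Visit C; enqueue A, B, D, I → queue [A, B, D, I]
Visit A; enqueue H, J, K, L → queue [B, D, I, H, J, K, L]
Visit B → queue [D, I, H, J, K, L]
Visit D; enqueue F → queue [I, H, J, K, L, F]
Visit I; enqueue E → queue [H, J, K, L, F, E]
Visit H → queue [J, K, L, F, E]
Visit J → queue [K, L, F, E]
Visit K → queue [L, F, E]
Visit L → queue [F, E]
Visit F; enqueue G → queue [E, G]
Visit E → queue [G]
Visit G → queue []

C -> A -> B -> D -> I -> H -> J -> K -> L -> F -> E -> G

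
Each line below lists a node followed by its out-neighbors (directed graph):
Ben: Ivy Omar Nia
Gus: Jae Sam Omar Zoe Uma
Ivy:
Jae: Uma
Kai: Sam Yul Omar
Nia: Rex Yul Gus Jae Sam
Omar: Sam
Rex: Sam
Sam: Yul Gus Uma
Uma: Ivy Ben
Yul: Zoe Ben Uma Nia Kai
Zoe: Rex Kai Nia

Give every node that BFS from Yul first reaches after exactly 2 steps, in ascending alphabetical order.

Level 0: Yul
Level 1: Ben, Kai, Nia, Uma, Zoe
Level 2: Gus, Ivy, Jae, Omar, Rex, Sam

Gus, Ivy, Jae, Omar, Rex, Sam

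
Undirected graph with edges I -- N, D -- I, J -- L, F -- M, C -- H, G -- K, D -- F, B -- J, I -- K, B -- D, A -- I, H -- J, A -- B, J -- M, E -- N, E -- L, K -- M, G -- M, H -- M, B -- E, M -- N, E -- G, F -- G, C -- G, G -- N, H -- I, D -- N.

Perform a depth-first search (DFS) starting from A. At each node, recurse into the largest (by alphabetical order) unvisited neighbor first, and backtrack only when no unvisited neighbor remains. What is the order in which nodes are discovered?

Visit A
A → I
I → N
N → M
M → K
K → G
G → F
F → D
D → B
B → J
J → L
L → E
J → H
H → C

A I N M K G F D B J L E H C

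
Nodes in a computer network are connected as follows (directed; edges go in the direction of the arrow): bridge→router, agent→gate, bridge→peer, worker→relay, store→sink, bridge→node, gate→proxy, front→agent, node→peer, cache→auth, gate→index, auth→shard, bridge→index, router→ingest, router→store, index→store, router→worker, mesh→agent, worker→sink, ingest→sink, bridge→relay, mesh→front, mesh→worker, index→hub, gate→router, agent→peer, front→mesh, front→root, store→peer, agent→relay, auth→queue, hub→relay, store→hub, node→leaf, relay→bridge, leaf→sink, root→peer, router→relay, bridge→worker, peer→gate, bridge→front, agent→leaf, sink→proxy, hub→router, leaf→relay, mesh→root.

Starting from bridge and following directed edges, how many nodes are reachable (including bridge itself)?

18

BFS from bridge visits: bridge, front, index, node, peer, relay, router, worker, agent, mesh, root, hub, store, leaf, gate, ingest, sink, proxy
Reachable nodes: 18 of 22 total.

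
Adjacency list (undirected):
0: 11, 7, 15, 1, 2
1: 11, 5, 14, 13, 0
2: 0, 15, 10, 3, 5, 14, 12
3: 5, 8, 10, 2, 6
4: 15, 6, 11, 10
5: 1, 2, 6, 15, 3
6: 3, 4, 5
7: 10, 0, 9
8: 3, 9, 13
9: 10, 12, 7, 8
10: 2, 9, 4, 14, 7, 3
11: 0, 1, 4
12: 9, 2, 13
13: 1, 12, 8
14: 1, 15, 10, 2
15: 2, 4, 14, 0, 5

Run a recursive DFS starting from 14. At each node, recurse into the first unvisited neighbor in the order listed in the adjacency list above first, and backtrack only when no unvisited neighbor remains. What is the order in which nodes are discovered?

14, 1, 11, 0, 7, 10, 2, 15, 4, 6, 3, 5, 8, 9, 12, 13

Visit 14
14 → 1
1 → 11
11 → 0
0 → 7
7 → 10
10 → 2
2 → 15
15 → 4
4 → 6
6 → 3
3 → 5
3 → 8
8 → 9
9 → 12
12 → 13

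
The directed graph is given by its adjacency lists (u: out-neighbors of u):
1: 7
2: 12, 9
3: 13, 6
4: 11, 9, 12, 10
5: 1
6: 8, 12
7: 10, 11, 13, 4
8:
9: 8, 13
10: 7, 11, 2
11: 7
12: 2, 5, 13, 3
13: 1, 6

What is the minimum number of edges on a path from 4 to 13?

2

Level 0: 4
Level 1: 9, 10, 11, 12
Level 2: 2, 3, 5, 7, 8, 13
Level 3: 1, 6
13 first appears at level 2.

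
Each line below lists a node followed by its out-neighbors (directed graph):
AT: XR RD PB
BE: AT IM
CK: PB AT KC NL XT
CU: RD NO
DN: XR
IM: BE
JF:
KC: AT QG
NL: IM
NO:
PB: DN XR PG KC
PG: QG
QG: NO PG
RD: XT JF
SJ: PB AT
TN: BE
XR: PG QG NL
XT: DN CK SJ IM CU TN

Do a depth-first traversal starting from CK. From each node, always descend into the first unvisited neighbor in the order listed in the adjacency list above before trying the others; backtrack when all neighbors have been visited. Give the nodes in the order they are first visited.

CK -> PB -> DN -> XR -> PG -> QG -> NO -> NL -> IM -> BE -> AT -> RD -> XT -> SJ -> CU -> TN -> JF -> KC

Visit CK
CK → PB
PB → DN
DN → XR
XR → PG
PG → QG
QG → NO
XR → NL
NL → IM
IM → BE
BE → AT
AT → RD
RD → XT
XT → SJ
XT → CU
XT → TN
RD → JF
PB → KC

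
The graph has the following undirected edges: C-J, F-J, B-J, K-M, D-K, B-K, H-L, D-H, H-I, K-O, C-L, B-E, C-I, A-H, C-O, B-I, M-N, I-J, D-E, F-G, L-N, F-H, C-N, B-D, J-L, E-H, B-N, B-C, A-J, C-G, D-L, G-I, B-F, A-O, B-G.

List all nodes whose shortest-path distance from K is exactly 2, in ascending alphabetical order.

Level 0: K
Level 1: B, D, M, O
Level 2: A, C, E, F, G, H, I, J, L, N

A, C, E, F, G, H, I, J, L, N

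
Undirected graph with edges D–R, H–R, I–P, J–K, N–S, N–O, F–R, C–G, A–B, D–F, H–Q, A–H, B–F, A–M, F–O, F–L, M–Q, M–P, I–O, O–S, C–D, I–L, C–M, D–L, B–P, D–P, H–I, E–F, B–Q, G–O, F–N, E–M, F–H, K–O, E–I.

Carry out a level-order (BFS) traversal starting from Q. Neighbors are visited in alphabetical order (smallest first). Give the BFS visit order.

Q B H M A F P I R C E D L N O G S K J

Visit Q; enqueue B, H, M → queue [B, H, M]
Visit B; enqueue A, F, P → queue [H, M, A, F, P]
Visit H; enqueue I, R → queue [M, A, F, P, I, R]
Visit M; enqueue C, E → queue [A, F, P, I, R, C, E]
Visit A → queue [F, P, I, R, C, E]
Visit F; enqueue D, L, N, O → queue [P, I, R, C, E, D, L, N, O]
Visit P → queue [I, R, C, E, D, L, N, O]
Visit I → queue [R, C, E, D, L, N, O]
Visit R → queue [C, E, D, L, N, O]
Visit C; enqueue G → queue [E, D, L, N, O, G]
Visit E → queue [D, L, N, O, G]
Visit D → queue [L, N, O, G]
Visit L → queue [N, O, G]
Visit N; enqueue S → queue [O, G, S]
Visit O; enqueue K → queue [G, S, K]
Visit G → queue [S, K]
Visit S → queue [K]
Visit K; enqueue J → queue [J]
Visit J → queue []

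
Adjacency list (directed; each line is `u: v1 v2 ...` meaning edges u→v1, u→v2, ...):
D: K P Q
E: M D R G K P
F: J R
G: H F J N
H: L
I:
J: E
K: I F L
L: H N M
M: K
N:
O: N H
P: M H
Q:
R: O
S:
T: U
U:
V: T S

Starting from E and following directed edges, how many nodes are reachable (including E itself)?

15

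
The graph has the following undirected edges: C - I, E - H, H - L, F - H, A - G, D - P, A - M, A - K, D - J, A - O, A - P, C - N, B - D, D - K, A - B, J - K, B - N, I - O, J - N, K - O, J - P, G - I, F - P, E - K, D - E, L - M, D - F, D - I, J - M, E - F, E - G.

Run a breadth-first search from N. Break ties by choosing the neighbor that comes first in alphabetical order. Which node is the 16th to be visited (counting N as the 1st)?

H

Visit N; enqueue B, C, J → queue [B, C, J]
Visit B; enqueue A, D → queue [C, J, A, D]
Visit C; enqueue I → queue [J, A, D, I]
Visit J; enqueue K, M, P → queue [A, D, I, K, M, P]
Visit A; enqueue G, O → queue [D, I, K, M, P, G, O]
Visit D; enqueue E, F → queue [I, K, M, P, G, O, E, F]
Visit I → queue [K, M, P, G, O, E, F]
Visit K → queue [M, P, G, O, E, F]
Visit M; enqueue L → queue [P, G, O, E, F, L]
Visit P → queue [G, O, E, F, L]
Visit G → queue [O, E, F, L]
Visit O → queue [E, F, L]
Visit E; enqueue H → queue [F, L, H]
Visit F → queue [L, H]
Visit L → queue [H]
Visit H → queue []

Visit order: N, B, C, J, A, D, I, K, M, P, G, O, E, F, L, H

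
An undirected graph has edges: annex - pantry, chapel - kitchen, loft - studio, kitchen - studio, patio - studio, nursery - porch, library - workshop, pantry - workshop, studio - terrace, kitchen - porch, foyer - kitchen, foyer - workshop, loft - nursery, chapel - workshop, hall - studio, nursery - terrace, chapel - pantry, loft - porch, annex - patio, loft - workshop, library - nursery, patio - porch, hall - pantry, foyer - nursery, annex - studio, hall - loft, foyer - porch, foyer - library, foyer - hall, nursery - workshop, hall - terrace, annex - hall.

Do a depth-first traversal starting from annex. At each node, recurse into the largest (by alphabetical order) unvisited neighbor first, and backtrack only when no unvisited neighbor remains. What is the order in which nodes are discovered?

annex -> studio -> terrace -> nursery -> workshop -> pantry -> hall -> loft -> porch -> patio -> kitchen -> foyer -> library -> chapel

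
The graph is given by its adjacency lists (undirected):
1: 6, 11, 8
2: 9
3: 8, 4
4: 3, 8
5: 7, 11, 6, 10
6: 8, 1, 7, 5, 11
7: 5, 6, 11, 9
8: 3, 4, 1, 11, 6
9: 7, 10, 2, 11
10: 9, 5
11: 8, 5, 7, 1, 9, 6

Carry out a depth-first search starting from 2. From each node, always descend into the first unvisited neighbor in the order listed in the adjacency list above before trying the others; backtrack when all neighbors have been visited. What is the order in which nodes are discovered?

Visit 2
2 → 9
9 → 7
7 → 5
5 → 11
11 → 8
8 → 3
3 → 4
8 → 1
1 → 6
5 → 10

2, 9, 7, 5, 11, 8, 3, 4, 1, 6, 10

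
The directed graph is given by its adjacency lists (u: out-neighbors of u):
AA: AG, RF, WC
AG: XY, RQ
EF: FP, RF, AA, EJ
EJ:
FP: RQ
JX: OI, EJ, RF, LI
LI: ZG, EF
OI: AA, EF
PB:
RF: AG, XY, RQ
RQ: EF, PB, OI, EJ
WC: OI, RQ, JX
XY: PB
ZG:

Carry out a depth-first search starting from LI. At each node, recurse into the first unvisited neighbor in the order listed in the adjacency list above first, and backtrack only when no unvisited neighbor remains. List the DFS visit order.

Visit LI
LI → ZG
LI → EF
EF → FP
FP → RQ
RQ → PB
RQ → OI
OI → AA
AA → AG
AG → XY
AA → RF
AA → WC
WC → JX
JX → EJ

LI → ZG → EF → FP → RQ → PB → OI → AA → AG → XY → RF → WC → JX → EJ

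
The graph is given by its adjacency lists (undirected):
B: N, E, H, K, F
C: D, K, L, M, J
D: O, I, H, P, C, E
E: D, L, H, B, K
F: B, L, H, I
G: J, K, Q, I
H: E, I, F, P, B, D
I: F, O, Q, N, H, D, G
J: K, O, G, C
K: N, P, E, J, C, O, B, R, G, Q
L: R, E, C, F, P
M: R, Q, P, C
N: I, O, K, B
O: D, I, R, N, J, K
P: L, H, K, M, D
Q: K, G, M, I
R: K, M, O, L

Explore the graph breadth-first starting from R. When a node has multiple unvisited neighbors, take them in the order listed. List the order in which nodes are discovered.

Visit R; enqueue K, M, O, L → queue [K, M, O, L]
Visit K; enqueue N, P, E, J, C, B, G, Q → queue [M, O, L, N, P, E, J, C, B, G, Q]
Visit M → queue [O, L, N, P, E, J, C, B, G, Q]
Visit O; enqueue D, I → queue [L, N, P, E, J, C, B, G, Q, D, I]
Visit L; enqueue F → queue [N, P, E, J, C, B, G, Q, D, I, F]
Visit N → queue [P, E, J, C, B, G, Q, D, I, F]
Visit P; enqueue H → queue [E, J, C, B, G, Q, D, I, F, H]
Visit E → queue [J, C, B, G, Q, D, I, F, H]
Visit J → queue [C, B, G, Q, D, I, F, H]
Visit C → queue [B, G, Q, D, I, F, H]
Visit B → queue [G, Q, D, I, F, H]
Visit G → queue [Q, D, I, F, H]
Visit Q → queue [D, I, F, H]
Visit D → queue [I, F, H]
Visit I → queue [F, H]
Visit F → queue [H]
Visit H → queue []

R, K, M, O, L, N, P, E, J, C, B, G, Q, D, I, F, H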